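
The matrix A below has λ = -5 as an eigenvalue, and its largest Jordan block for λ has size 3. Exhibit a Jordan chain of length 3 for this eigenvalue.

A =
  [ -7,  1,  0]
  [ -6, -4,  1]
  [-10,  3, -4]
A Jordan chain for λ = -5 of length 3:
v_1 = (-2, -4, -8)ᵀ
v_2 = (-2, -6, -10)ᵀ
v_3 = (1, 0, 0)ᵀ

Let N = A − (-5)·I. We want v_3 with N^3 v_3 = 0 but N^2 v_3 ≠ 0; then v_{j-1} := N · v_j for j = 3, …, 2.

Pick v_3 = (1, 0, 0)ᵀ.
Then v_2 = N · v_3 = (-2, -6, -10)ᵀ.
Then v_1 = N · v_2 = (-2, -4, -8)ᵀ.

Sanity check: (A − (-5)·I) v_1 = (0, 0, 0)ᵀ = 0. ✓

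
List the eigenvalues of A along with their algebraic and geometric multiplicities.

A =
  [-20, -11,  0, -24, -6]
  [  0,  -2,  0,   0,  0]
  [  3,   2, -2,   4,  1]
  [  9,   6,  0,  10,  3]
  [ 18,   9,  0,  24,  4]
λ = -2: alg = 5, geom = 3

Step 1 — factor the characteristic polynomial to read off the algebraic multiplicities:
  χ_A(x) = (x + 2)^5

Step 2 — compute geometric multiplicities via the rank-nullity identity g(λ) = n − rank(A − λI):
  rank(A − (-2)·I) = 2, so dim ker(A − (-2)·I) = n − 2 = 3

Summary:
  λ = -2: algebraic multiplicity = 5, geometric multiplicity = 3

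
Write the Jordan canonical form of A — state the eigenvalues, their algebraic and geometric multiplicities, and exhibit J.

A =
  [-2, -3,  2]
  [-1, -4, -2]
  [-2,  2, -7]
J_2(-5) ⊕ J_1(-3)

The characteristic polynomial is
  det(x·I − A) = x^3 + 13*x^2 + 55*x + 75 = (x + 3)*(x + 5)^2

Eigenvalues and multiplicities (the geometric multiplicity of λ is n − rank(A − λI), which equals the number of Jordan blocks for λ):
  λ = -5: algebraic multiplicity = 2, geometric multiplicity = 1
  λ = -3: algebraic multiplicity = 1, geometric multiplicity = 1

Determining the block sizes for each eigenvalue:
  λ = -5: one block (gm = 1), so the single block has size am = 2 → block sizes [2]
  λ = -3: one block (gm = 1), so the single block has size am = 1 → block sizes [1]

Assembling the blocks gives a Jordan form
J =
  [-5,  1,  0]
  [ 0, -5,  0]
  [ 0,  0, -3]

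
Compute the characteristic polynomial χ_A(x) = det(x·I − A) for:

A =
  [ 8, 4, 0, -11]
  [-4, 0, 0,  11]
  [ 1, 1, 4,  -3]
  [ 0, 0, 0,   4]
x^4 - 16*x^3 + 96*x^2 - 256*x + 256

Expanding det(x·I − A) (e.g. by cofactor expansion or by noting that A is similar to its Jordan form J, which has the same characteristic polynomial as A) gives
  χ_A(x) = x^4 - 16*x^3 + 96*x^2 - 256*x + 256
which factors as (x - 4)^4. The eigenvalues (with algebraic multiplicities) are λ = 4 with multiplicity 4.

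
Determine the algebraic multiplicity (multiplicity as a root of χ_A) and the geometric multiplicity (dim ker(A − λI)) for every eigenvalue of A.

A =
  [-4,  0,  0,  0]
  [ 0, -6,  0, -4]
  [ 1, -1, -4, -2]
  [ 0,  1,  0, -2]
λ = -4: alg = 4, geom = 2

Step 1 — factor the characteristic polynomial to read off the algebraic multiplicities:
  χ_A(x) = (x + 4)^4

Step 2 — compute geometric multiplicities via the rank-nullity identity g(λ) = n − rank(A − λI):
  rank(A − (-4)·I) = 2, so dim ker(A − (-4)·I) = n − 2 = 2

Summary:
  λ = -4: algebraic multiplicity = 4, geometric multiplicity = 2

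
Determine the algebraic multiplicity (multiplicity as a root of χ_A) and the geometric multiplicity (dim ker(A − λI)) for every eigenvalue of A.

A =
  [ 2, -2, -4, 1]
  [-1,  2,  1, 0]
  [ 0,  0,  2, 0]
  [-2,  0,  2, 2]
λ = 2: alg = 4, geom = 2

Step 1 — factor the characteristic polynomial to read off the algebraic multiplicities:
  χ_A(x) = (x - 2)^4

Step 2 — compute geometric multiplicities via the rank-nullity identity g(λ) = n − rank(A − λI):
  rank(A − (2)·I) = 2, so dim ker(A − (2)·I) = n − 2 = 2

Summary:
  λ = 2: algebraic multiplicity = 4, geometric multiplicity = 2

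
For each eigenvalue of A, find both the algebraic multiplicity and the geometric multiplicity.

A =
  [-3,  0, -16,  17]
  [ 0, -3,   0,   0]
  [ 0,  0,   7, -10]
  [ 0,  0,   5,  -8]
λ = -3: alg = 3, geom = 2; λ = 2: alg = 1, geom = 1

Step 1 — factor the characteristic polynomial to read off the algebraic multiplicities:
  χ_A(x) = (x - 2)*(x + 3)^3

Step 2 — compute geometric multiplicities via the rank-nullity identity g(λ) = n − rank(A − λI):
  rank(A − (-3)·I) = 2, so dim ker(A − (-3)·I) = n − 2 = 2
  rank(A − (2)·I) = 3, so dim ker(A − (2)·I) = n − 3 = 1

Summary:
  λ = -3: algebraic multiplicity = 3, geometric multiplicity = 2
  λ = 2: algebraic multiplicity = 1, geometric multiplicity = 1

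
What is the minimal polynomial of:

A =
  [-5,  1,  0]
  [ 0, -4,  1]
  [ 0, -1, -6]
x^3 + 15*x^2 + 75*x + 125

The characteristic polynomial is χ_A(x) = (x + 5)^3, so the eigenvalues are known. The minimal polynomial is
  m_A(x) = Π_λ (x − λ)^{k_λ}
where k_λ is the size of the *largest* Jordan block for λ (equivalently, the smallest k with (A − λI)^k v = 0 for every generalised eigenvector v of λ).

  λ = -5: largest Jordan block has size 3, contributing (x + 5)^3

So m_A(x) = (x + 5)^3 = x^3 + 15*x^2 + 75*x + 125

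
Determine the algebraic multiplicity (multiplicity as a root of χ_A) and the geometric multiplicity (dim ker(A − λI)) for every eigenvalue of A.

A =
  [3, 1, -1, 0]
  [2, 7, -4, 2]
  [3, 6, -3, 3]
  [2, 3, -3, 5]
λ = 3: alg = 4, geom = 2

Step 1 — factor the characteristic polynomial to read off the algebraic multiplicities:
  χ_A(x) = (x - 3)^4

Step 2 — compute geometric multiplicities via the rank-nullity identity g(λ) = n − rank(A − λI):
  rank(A − (3)·I) = 2, so dim ker(A − (3)·I) = n − 2 = 2

Summary:
  λ = 3: algebraic multiplicity = 4, geometric multiplicity = 2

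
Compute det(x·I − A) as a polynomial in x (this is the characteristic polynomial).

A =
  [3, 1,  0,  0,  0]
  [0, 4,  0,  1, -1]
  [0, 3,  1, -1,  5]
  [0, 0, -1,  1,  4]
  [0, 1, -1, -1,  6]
x^5 - 15*x^4 + 90*x^3 - 270*x^2 + 405*x - 243

Expanding det(x·I − A) (e.g. by cofactor expansion or by noting that A is similar to its Jordan form J, which has the same characteristic polynomial as A) gives
  χ_A(x) = x^5 - 15*x^4 + 90*x^3 - 270*x^2 + 405*x - 243
which factors as (x - 3)^5. The eigenvalues (with algebraic multiplicities) are λ = 3 with multiplicity 5.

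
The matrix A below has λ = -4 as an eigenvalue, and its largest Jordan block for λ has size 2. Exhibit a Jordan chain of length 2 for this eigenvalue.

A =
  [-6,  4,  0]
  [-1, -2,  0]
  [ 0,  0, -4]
A Jordan chain for λ = -4 of length 2:
v_1 = (-2, -1, 0)ᵀ
v_2 = (1, 0, 0)ᵀ

Let N = A − (-4)·I. We want v_2 with N^2 v_2 = 0 but N^1 v_2 ≠ 0; then v_{j-1} := N · v_j for j = 2, …, 2.

Pick v_2 = (1, 0, 0)ᵀ.
Then v_1 = N · v_2 = (-2, -1, 0)ᵀ.

Sanity check: (A − (-4)·I) v_1 = (0, 0, 0)ᵀ = 0. ✓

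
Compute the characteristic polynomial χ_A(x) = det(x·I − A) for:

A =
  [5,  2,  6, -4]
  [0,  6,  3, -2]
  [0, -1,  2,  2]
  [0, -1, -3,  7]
x^4 - 20*x^3 + 150*x^2 - 500*x + 625

Expanding det(x·I − A) (e.g. by cofactor expansion or by noting that A is similar to its Jordan form J, which has the same characteristic polynomial as A) gives
  χ_A(x) = x^4 - 20*x^3 + 150*x^2 - 500*x + 625
which factors as (x - 5)^4. The eigenvalues (with algebraic multiplicities) are λ = 5 with multiplicity 4.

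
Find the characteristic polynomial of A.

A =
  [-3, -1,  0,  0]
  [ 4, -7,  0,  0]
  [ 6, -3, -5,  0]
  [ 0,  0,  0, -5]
x^4 + 20*x^3 + 150*x^2 + 500*x + 625

Expanding det(x·I − A) (e.g. by cofactor expansion or by noting that A is similar to its Jordan form J, which has the same characteristic polynomial as A) gives
  χ_A(x) = x^4 + 20*x^3 + 150*x^2 + 500*x + 625
which factors as (x + 5)^4. The eigenvalues (with algebraic multiplicities) are λ = -5 with multiplicity 4.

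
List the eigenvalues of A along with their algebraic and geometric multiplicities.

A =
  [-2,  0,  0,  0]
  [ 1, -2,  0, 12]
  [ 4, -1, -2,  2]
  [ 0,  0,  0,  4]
λ = -2: alg = 3, geom = 1; λ = 4: alg = 1, geom = 1

Step 1 — factor the characteristic polynomial to read off the algebraic multiplicities:
  χ_A(x) = (x - 4)*(x + 2)^3

Step 2 — compute geometric multiplicities via the rank-nullity identity g(λ) = n − rank(A − λI):
  rank(A − (-2)·I) = 3, so dim ker(A − (-2)·I) = n − 3 = 1
  rank(A − (4)·I) = 3, so dim ker(A − (4)·I) = n − 3 = 1

Summary:
  λ = -2: algebraic multiplicity = 3, geometric multiplicity = 1
  λ = 4: algebraic multiplicity = 1, geometric multiplicity = 1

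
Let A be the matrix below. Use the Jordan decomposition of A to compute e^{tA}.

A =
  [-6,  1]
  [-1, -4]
e^{tA} =
  [-t*exp(-5*t) + exp(-5*t), t*exp(-5*t)]
  [-t*exp(-5*t), t*exp(-5*t) + exp(-5*t)]

Strategy: write A = P · J · P⁻¹ where J is a Jordan canonical form, so e^{tA} = P · e^{tJ} · P⁻¹, and e^{tJ} can be computed block-by-block.

A has Jordan form
J =
  [-5,  1]
  [ 0, -5]
(up to reordering of blocks).

Per-block formulas:
  For a 2×2 Jordan block J_2(-5): exp(t · J_2(-5)) = e^(-5t)·(I + t·N), where N is the 2×2 nilpotent shift.

After assembling e^{tJ} and conjugating by P, we get:

e^{tA} =
  [-t*exp(-5*t) + exp(-5*t), t*exp(-5*t)]
  [-t*exp(-5*t), t*exp(-5*t) + exp(-5*t)]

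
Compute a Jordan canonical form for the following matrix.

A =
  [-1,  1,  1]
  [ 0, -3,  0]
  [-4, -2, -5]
J_2(-3) ⊕ J_1(-3)

The characteristic polynomial is
  det(x·I − A) = x^3 + 9*x^2 + 27*x + 27 = (x + 3)^3

Eigenvalues and multiplicities (the geometric multiplicity of λ is n − rank(A − λI), which equals the number of Jordan blocks for λ):
  λ = -3: algebraic multiplicity = 3, geometric multiplicity = 2

Determining the block sizes for each eigenvalue:
  λ = -3: 2 blocks summing to 3 forces exactly one block of size 2 and the rest size 1 → block sizes [2, 1]

Assembling the blocks gives a Jordan form
J =
  [-3,  1,  0]
  [ 0, -3,  0]
  [ 0,  0, -3]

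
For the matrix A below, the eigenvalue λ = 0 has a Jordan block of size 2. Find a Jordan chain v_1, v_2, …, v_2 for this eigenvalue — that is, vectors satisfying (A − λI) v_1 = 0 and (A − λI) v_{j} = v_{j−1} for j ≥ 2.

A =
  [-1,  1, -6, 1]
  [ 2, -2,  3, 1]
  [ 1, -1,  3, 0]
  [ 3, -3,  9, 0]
A Jordan chain for λ = 0 of length 2:
v_1 = (-1, 2, 1, 3)ᵀ
v_2 = (1, 0, 0, 0)ᵀ

Let N = A − (0)·I. We want v_2 with N^2 v_2 = 0 but N^1 v_2 ≠ 0; then v_{j-1} := N · v_j for j = 2, …, 2.

Pick v_2 = (1, 0, 0, 0)ᵀ.
Then v_1 = N · v_2 = (-1, 2, 1, 3)ᵀ.

Sanity check: (A − (0)·I) v_1 = (0, 0, 0, 0)ᵀ = 0. ✓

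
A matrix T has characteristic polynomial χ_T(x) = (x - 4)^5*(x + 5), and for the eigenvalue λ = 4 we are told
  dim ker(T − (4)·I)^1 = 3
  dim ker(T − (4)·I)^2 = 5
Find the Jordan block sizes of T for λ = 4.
Block sizes for λ = 4: [2, 2, 1]

From the dimensions of kernels of powers, the number of Jordan blocks of size at least j is d_j − d_{j−1} where d_j = dim ker(N^j) (with d_0 = 0). Computing the differences gives [3, 2].
The number of blocks of size exactly k is (#blocks of size ≥ k) − (#blocks of size ≥ k + 1), so the partition is: 1 block(s) of size 1, 2 block(s) of size 2.
In nonincreasing order the block sizes are [2, 2, 1].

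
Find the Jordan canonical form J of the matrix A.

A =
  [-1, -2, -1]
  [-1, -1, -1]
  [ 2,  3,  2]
J_3(0)

The characteristic polynomial is
  det(x·I − A) = x^3

Eigenvalues and multiplicities (the geometric multiplicity of λ is n − rank(A − λI), which equals the number of Jordan blocks for λ):
  λ = 0: algebraic multiplicity = 3, geometric multiplicity = 1

Determining the block sizes for each eigenvalue:
  λ = 0: one block (gm = 1), so the single block has size am = 3 → block sizes [3]

Assembling the blocks gives a Jordan form
J =
  [0, 1, 0]
  [0, 0, 1]
  [0, 0, 0]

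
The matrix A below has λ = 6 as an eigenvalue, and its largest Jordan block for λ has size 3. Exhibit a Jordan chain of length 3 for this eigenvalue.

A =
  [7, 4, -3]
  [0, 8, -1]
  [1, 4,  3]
A Jordan chain for λ = 6 of length 3:
v_1 = (-2, -1, -2)ᵀ
v_2 = (1, 0, 1)ᵀ
v_3 = (1, 0, 0)ᵀ

Let N = A − (6)·I. We want v_3 with N^3 v_3 = 0 but N^2 v_3 ≠ 0; then v_{j-1} := N · v_j for j = 3, …, 2.

Pick v_3 = (1, 0, 0)ᵀ.
Then v_2 = N · v_3 = (1, 0, 1)ᵀ.
Then v_1 = N · v_2 = (-2, -1, -2)ᵀ.

Sanity check: (A − (6)·I) v_1 = (0, 0, 0)ᵀ = 0. ✓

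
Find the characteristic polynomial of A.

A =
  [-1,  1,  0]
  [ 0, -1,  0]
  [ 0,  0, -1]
x^3 + 3*x^2 + 3*x + 1

Expanding det(x·I − A) (e.g. by cofactor expansion or by noting that A is similar to its Jordan form J, which has the same characteristic polynomial as A) gives
  χ_A(x) = x^3 + 3*x^2 + 3*x + 1
which factors as (x + 1)^3. The eigenvalues (with algebraic multiplicities) are λ = -1 with multiplicity 3.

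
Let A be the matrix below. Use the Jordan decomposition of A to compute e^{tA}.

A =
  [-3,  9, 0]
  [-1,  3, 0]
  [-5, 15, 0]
e^{tA} =
  [1 - 3*t, 9*t, 0]
  [-t, 3*t + 1, 0]
  [-5*t, 15*t, 1]

Strategy: write A = P · J · P⁻¹ where J is a Jordan canonical form, so e^{tA} = P · e^{tJ} · P⁻¹, and e^{tJ} can be computed block-by-block.

A has Jordan form
J =
  [0, 1, 0]
  [0, 0, 0]
  [0, 0, 0]
(up to reordering of blocks).

Per-block formulas:
  For a 2×2 Jordan block J_2(0): exp(t · J_2(0)) = e^(0t)·(I + t·N), where N is the 2×2 nilpotent shift.
  For a 1×1 block at λ = 0: exp(t · [0]) = [e^(0t)].

After assembling e^{tJ} and conjugating by P, we get:

e^{tA} =
  [1 - 3*t, 9*t, 0]
  [-t, 3*t + 1, 0]
  [-5*t, 15*t, 1]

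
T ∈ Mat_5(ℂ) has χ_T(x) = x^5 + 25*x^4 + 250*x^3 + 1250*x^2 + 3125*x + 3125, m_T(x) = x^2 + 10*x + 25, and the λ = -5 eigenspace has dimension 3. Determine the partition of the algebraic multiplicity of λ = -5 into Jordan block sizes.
Block sizes for λ = -5: [2, 2, 1]

Step 1 — from the characteristic polynomial, algebraic multiplicity of λ = -5 is 5. From dim ker(T − (-5)·I) = 3, there are exactly 3 Jordan blocks for λ = -5.
Step 2 — from the minimal polynomial, the factor (x + 5)^2 tells us the largest block for λ = -5 has size 2.
Step 3 — with total size 5, 3 blocks, and largest block 2, the block sizes (in nonincreasing order) are [2, 2, 1].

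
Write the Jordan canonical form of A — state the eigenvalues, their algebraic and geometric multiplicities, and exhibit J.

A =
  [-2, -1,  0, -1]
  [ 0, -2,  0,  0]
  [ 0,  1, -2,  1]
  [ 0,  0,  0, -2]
J_2(-2) ⊕ J_1(-2) ⊕ J_1(-2)

The characteristic polynomial is
  det(x·I − A) = x^4 + 8*x^3 + 24*x^2 + 32*x + 16 = (x + 2)^4

Eigenvalues and multiplicities (the geometric multiplicity of λ is n − rank(A − λI), which equals the number of Jordan blocks for λ):
  λ = -2: algebraic multiplicity = 4, geometric multiplicity = 3

Determining the block sizes for each eigenvalue:
  λ = -2: 3 blocks summing to 4 forces exactly one block of size 2 and the rest size 1 → block sizes [2, 1, 1]

Assembling the blocks gives a Jordan form
J =
  [-2,  1,  0,  0]
  [ 0, -2,  0,  0]
  [ 0,  0, -2,  0]
  [ 0,  0,  0, -2]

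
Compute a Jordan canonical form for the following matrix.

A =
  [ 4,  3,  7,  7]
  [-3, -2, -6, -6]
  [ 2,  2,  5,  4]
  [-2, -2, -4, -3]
J_3(1) ⊕ J_1(1)

The characteristic polynomial is
  det(x·I − A) = x^4 - 4*x^3 + 6*x^2 - 4*x + 1 = (x - 1)^4

Eigenvalues and multiplicities (the geometric multiplicity of λ is n − rank(A − λI), which equals the number of Jordan blocks for λ):
  λ = 1: algebraic multiplicity = 4, geometric multiplicity = 2

Determining the block sizes for each eigenvalue:
  λ = 1: with am = 4 and gm = 2, the partition is not yet determined (e.g. several partitions of 4 into 2 parts exist). Let N = A − (1)·I. Computing rank(N^1) = 2, rank(N^2) = 1, rank(N^3) = 0; the number of blocks of size ≥ j is rank(N^{j−1}) − rank(N^j), giving [2, 1, 1]. So we have 1 block(s) of size 3, 1 block(s) of size 1 → block sizes [3, 1]

Assembling the blocks gives a Jordan form
J =
  [1, 1, 0, 0]
  [0, 1, 1, 0]
  [0, 0, 1, 0]
  [0, 0, 0, 1]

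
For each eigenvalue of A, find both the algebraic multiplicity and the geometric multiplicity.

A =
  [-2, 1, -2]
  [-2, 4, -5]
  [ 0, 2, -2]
λ = 0: alg = 3, geom = 1

Step 1 — factor the characteristic polynomial to read off the algebraic multiplicities:
  χ_A(x) = x^3

Step 2 — compute geometric multiplicities via the rank-nullity identity g(λ) = n − rank(A − λI):
  rank(A − (0)·I) = 2, so dim ker(A − (0)·I) = n − 2 = 1

Summary:
  λ = 0: algebraic multiplicity = 3, geometric multiplicity = 1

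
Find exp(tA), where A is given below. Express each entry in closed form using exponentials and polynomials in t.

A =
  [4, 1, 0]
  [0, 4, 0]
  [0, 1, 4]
e^{tA} =
  [exp(4*t), t*exp(4*t), 0]
  [0, exp(4*t), 0]
  [0, t*exp(4*t), exp(4*t)]

Strategy: write A = P · J · P⁻¹ where J is a Jordan canonical form, so e^{tA} = P · e^{tJ} · P⁻¹, and e^{tJ} can be computed block-by-block.

A has Jordan form
J =
  [4, 1, 0]
  [0, 4, 0]
  [0, 0, 4]
(up to reordering of blocks).

Per-block formulas:
  For a 1×1 block at λ = 4: exp(t · [4]) = [e^(4t)].
  For a 2×2 Jordan block J_2(4): exp(t · J_2(4)) = e^(4t)·(I + t·N), where N is the 2×2 nilpotent shift.

After assembling e^{tJ} and conjugating by P, we get:

e^{tA} =
  [exp(4*t), t*exp(4*t), 0]
  [0, exp(4*t), 0]
  [0, t*exp(4*t), exp(4*t)]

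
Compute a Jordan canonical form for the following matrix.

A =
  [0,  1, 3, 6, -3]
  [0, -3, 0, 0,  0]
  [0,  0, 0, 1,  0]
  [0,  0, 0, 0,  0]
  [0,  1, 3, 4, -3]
J_2(-3) ⊕ J_2(0) ⊕ J_1(0)

The characteristic polynomial is
  det(x·I − A) = x^5 + 6*x^4 + 9*x^3 = x^3*(x + 3)^2

Eigenvalues and multiplicities (the geometric multiplicity of λ is n − rank(A − λI), which equals the number of Jordan blocks for λ):
  λ = -3: algebraic multiplicity = 2, geometric multiplicity = 1
  λ = 0: algebraic multiplicity = 3, geometric multiplicity = 2

Determining the block sizes for each eigenvalue:
  λ = -3: one block (gm = 1), so the single block has size am = 2 → block sizes [2]
  λ = 0: 2 blocks summing to 3 forces exactly one block of size 2 and the rest size 1 → block sizes [2, 1]

Assembling the blocks gives a Jordan form
J =
  [-3,  1, 0, 0, 0]
  [ 0, -3, 0, 0, 0]
  [ 0,  0, 0, 1, 0]
  [ 0,  0, 0, 0, 0]
  [ 0,  0, 0, 0, 0]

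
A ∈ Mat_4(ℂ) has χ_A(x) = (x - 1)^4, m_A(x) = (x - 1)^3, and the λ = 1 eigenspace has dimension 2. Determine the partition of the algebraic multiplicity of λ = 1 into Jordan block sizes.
Block sizes for λ = 1: [3, 1]

Step 1 — from the characteristic polynomial, algebraic multiplicity of λ = 1 is 4. From dim ker(A − (1)·I) = 2, there are exactly 2 Jordan blocks for λ = 1.
Step 2 — from the minimal polynomial, the factor (x − 1)^3 tells us the largest block for λ = 1 has size 3.
Step 3 — with total size 4, 2 blocks, and largest block 3, the block sizes (in nonincreasing order) are [3, 1].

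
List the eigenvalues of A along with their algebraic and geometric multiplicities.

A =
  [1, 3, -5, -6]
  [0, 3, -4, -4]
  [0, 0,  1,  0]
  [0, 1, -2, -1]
λ = 1: alg = 4, geom = 2

Step 1 — factor the characteristic polynomial to read off the algebraic multiplicities:
  χ_A(x) = (x - 1)^4

Step 2 — compute geometric multiplicities via the rank-nullity identity g(λ) = n − rank(A − λI):
  rank(A − (1)·I) = 2, so dim ker(A − (1)·I) = n − 2 = 2

Summary:
  λ = 1: algebraic multiplicity = 4, geometric multiplicity = 2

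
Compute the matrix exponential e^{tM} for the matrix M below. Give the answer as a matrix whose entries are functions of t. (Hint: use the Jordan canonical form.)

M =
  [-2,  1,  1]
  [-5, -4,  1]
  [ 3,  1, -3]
e^{tM} =
  [-t^2*exp(-3*t)/2 + t*exp(-3*t) + exp(-3*t), t^2*exp(-3*t)/2 + t*exp(-3*t), t^2*exp(-3*t) + t*exp(-3*t)]
  [3*t^2*exp(-3*t)/2 - 5*t*exp(-3*t), -3*t^2*exp(-3*t)/2 - t*exp(-3*t) + exp(-3*t), -3*t^2*exp(-3*t) + t*exp(-3*t)]
  [-t^2*exp(-3*t) + 3*t*exp(-3*t), t^2*exp(-3*t) + t*exp(-3*t), 2*t^2*exp(-3*t) + exp(-3*t)]

Strategy: write M = P · J · P⁻¹ where J is a Jordan canonical form, so e^{tM} = P · e^{tJ} · P⁻¹, and e^{tJ} can be computed block-by-block.

M has Jordan form
J =
  [-3,  1,  0]
  [ 0, -3,  1]
  [ 0,  0, -3]
(up to reordering of blocks).

Per-block formulas:
  For a 3×3 Jordan block J_3(-3): exp(t · J_3(-3)) = e^(-3t)·(I + t·N + (t^2/2)·N^2), where N is the 3×3 nilpotent shift.

After assembling e^{tJ} and conjugating by P, we get:

e^{tM} =
  [-t^2*exp(-3*t)/2 + t*exp(-3*t) + exp(-3*t), t^2*exp(-3*t)/2 + t*exp(-3*t), t^2*exp(-3*t) + t*exp(-3*t)]
  [3*t^2*exp(-3*t)/2 - 5*t*exp(-3*t), -3*t^2*exp(-3*t)/2 - t*exp(-3*t) + exp(-3*t), -3*t^2*exp(-3*t) + t*exp(-3*t)]
  [-t^2*exp(-3*t) + 3*t*exp(-3*t), t^2*exp(-3*t) + t*exp(-3*t), 2*t^2*exp(-3*t) + exp(-3*t)]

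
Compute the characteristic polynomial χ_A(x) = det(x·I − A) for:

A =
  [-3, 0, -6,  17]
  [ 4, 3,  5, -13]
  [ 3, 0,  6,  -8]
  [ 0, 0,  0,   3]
x^4 - 9*x^3 + 27*x^2 - 27*x

Expanding det(x·I − A) (e.g. by cofactor expansion or by noting that A is similar to its Jordan form J, which has the same characteristic polynomial as A) gives
  χ_A(x) = x^4 - 9*x^3 + 27*x^2 - 27*x
which factors as x*(x - 3)^3. The eigenvalues (with algebraic multiplicities) are λ = 0 with multiplicity 1, λ = 3 with multiplicity 3.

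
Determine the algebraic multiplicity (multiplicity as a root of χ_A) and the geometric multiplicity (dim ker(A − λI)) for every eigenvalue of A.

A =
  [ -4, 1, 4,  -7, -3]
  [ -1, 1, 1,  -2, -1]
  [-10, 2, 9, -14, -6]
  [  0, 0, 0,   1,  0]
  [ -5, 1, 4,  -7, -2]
λ = 1: alg = 5, geom = 3

Step 1 — factor the characteristic polynomial to read off the algebraic multiplicities:
  χ_A(x) = (x - 1)^5

Step 2 — compute geometric multiplicities via the rank-nullity identity g(λ) = n − rank(A − λI):
  rank(A − (1)·I) = 2, so dim ker(A − (1)·I) = n − 2 = 3

Summary:
  λ = 1: algebraic multiplicity = 5, geometric multiplicity = 3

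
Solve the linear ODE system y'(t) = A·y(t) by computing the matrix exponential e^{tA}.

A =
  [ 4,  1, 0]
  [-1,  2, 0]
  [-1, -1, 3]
e^{tA} =
  [t*exp(3*t) + exp(3*t), t*exp(3*t), 0]
  [-t*exp(3*t), -t*exp(3*t) + exp(3*t), 0]
  [-t*exp(3*t), -t*exp(3*t), exp(3*t)]

Strategy: write A = P · J · P⁻¹ where J is a Jordan canonical form, so e^{tA} = P · e^{tJ} · P⁻¹, and e^{tJ} can be computed block-by-block.

A has Jordan form
J =
  [3, 1, 0]
  [0, 3, 0]
  [0, 0, 3]
(up to reordering of blocks).

Per-block formulas:
  For a 2×2 Jordan block J_2(3): exp(t · J_2(3)) = e^(3t)·(I + t·N), where N is the 2×2 nilpotent shift.
  For a 1×1 block at λ = 3: exp(t · [3]) = [e^(3t)].

After assembling e^{tJ} and conjugating by P, we get:

e^{tA} =
  [t*exp(3*t) + exp(3*t), t*exp(3*t), 0]
  [-t*exp(3*t), -t*exp(3*t) + exp(3*t), 0]
  [-t*exp(3*t), -t*exp(3*t), exp(3*t)]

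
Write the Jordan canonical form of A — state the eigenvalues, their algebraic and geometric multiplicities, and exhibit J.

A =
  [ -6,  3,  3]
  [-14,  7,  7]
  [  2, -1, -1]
J_2(0) ⊕ J_1(0)

The characteristic polynomial is
  det(x·I − A) = x^3

Eigenvalues and multiplicities (the geometric multiplicity of λ is n − rank(A − λI), which equals the number of Jordan blocks for λ):
  λ = 0: algebraic multiplicity = 3, geometric multiplicity = 2

Determining the block sizes for each eigenvalue:
  λ = 0: 2 blocks summing to 3 forces exactly one block of size 2 and the rest size 1 → block sizes [2, 1]

Assembling the blocks gives a Jordan form
J =
  [0, 1, 0]
  [0, 0, 0]
  [0, 0, 0]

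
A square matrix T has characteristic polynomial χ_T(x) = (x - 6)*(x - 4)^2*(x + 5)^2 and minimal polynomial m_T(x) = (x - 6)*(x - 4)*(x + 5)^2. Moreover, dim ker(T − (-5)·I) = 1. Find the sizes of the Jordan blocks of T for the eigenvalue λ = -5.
Block sizes for λ = -5: [2]

Step 1 — from the characteristic polynomial, algebraic multiplicity of λ = -5 is 2. From dim ker(T − (-5)·I) = 1, there are exactly 1 Jordan blocks for λ = -5.
Step 2 — from the minimal polynomial, the factor (x + 5)^2 tells us the largest block for λ = -5 has size 2.
Step 3 — with total size 2, 1 blocks, and largest block 2, the block sizes (in nonincreasing order) are [2].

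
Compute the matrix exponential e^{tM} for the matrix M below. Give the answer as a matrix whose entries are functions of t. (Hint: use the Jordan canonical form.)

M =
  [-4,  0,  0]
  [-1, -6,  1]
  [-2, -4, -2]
e^{tM} =
  [exp(-4*t), 0, 0]
  [-t*exp(-4*t), -2*t*exp(-4*t) + exp(-4*t), t*exp(-4*t)]
  [-2*t*exp(-4*t), -4*t*exp(-4*t), 2*t*exp(-4*t) + exp(-4*t)]

Strategy: write M = P · J · P⁻¹ where J is a Jordan canonical form, so e^{tM} = P · e^{tJ} · P⁻¹, and e^{tJ} can be computed block-by-block.

M has Jordan form
J =
  [-4,  1,  0]
  [ 0, -4,  0]
  [ 0,  0, -4]
(up to reordering of blocks).

Per-block formulas:
  For a 1×1 block at λ = -4: exp(t · [-4]) = [e^(-4t)].
  For a 2×2 Jordan block J_2(-4): exp(t · J_2(-4)) = e^(-4t)·(I + t·N), where N is the 2×2 nilpotent shift.

After assembling e^{tJ} and conjugating by P, we get:

e^{tM} =
  [exp(-4*t), 0, 0]
  [-t*exp(-4*t), -2*t*exp(-4*t) + exp(-4*t), t*exp(-4*t)]
  [-2*t*exp(-4*t), -4*t*exp(-4*t), 2*t*exp(-4*t) + exp(-4*t)]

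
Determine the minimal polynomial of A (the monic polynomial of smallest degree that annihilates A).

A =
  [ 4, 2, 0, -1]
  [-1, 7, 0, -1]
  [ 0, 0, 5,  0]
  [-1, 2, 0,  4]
x^2 - 10*x + 25

The characteristic polynomial is χ_A(x) = (x - 5)^4, so the eigenvalues are known. The minimal polynomial is
  m_A(x) = Π_λ (x − λ)^{k_λ}
where k_λ is the size of the *largest* Jordan block for λ (equivalently, the smallest k with (A − λI)^k v = 0 for every generalised eigenvector v of λ).

  λ = 5: largest Jordan block has size 2, contributing (x − 5)^2

So m_A(x) = (x - 5)^2 = x^2 - 10*x + 25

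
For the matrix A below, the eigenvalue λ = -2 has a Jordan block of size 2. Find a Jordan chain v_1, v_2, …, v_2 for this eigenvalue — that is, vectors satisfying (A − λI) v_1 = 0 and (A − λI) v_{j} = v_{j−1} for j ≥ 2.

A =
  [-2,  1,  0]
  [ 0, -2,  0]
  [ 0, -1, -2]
A Jordan chain for λ = -2 of length 2:
v_1 = (1, 0, -1)ᵀ
v_2 = (0, 1, 0)ᵀ

Let N = A − (-2)·I. We want v_2 with N^2 v_2 = 0 but N^1 v_2 ≠ 0; then v_{j-1} := N · v_j for j = 2, …, 2.

Pick v_2 = (0, 1, 0)ᵀ.
Then v_1 = N · v_2 = (1, 0, -1)ᵀ.

Sanity check: (A − (-2)·I) v_1 = (0, 0, 0)ᵀ = 0. ✓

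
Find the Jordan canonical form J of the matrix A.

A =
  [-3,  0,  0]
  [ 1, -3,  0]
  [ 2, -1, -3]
J_3(-3)

The characteristic polynomial is
  det(x·I − A) = x^3 + 9*x^2 + 27*x + 27 = (x + 3)^3

Eigenvalues and multiplicities (the geometric multiplicity of λ is n − rank(A − λI), which equals the number of Jordan blocks for λ):
  λ = -3: algebraic multiplicity = 3, geometric multiplicity = 1

Determining the block sizes for each eigenvalue:
  λ = -3: one block (gm = 1), so the single block has size am = 3 → block sizes [3]

Assembling the blocks gives a Jordan form
J =
  [-3,  1,  0]
  [ 0, -3,  1]
  [ 0,  0, -3]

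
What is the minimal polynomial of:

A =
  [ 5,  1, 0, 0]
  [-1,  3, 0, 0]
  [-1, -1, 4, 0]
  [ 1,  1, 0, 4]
x^2 - 8*x + 16

The characteristic polynomial is χ_A(x) = (x - 4)^4, so the eigenvalues are known. The minimal polynomial is
  m_A(x) = Π_λ (x − λ)^{k_λ}
where k_λ is the size of the *largest* Jordan block for λ (equivalently, the smallest k with (A − λI)^k v = 0 for every generalised eigenvector v of λ).

  λ = 4: largest Jordan block has size 2, contributing (x − 4)^2

So m_A(x) = (x - 4)^2 = x^2 - 8*x + 16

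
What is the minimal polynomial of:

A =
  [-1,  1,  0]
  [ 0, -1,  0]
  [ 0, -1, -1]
x^2 + 2*x + 1

The characteristic polynomial is χ_A(x) = (x + 1)^3, so the eigenvalues are known. The minimal polynomial is
  m_A(x) = Π_λ (x − λ)^{k_λ}
where k_λ is the size of the *largest* Jordan block for λ (equivalently, the smallest k with (A − λI)^k v = 0 for every generalised eigenvector v of λ).

  λ = -1: largest Jordan block has size 2, contributing (x + 1)^2

So m_A(x) = (x + 1)^2 = x^2 + 2*x + 1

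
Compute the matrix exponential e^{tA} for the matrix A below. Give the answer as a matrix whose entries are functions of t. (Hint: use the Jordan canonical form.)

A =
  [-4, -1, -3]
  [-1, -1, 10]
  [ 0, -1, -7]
e^{tA} =
  [t^2*exp(-4*t)/2 + exp(-4*t), -t*exp(-4*t), -t^2*exp(-4*t)/2 - 3*t*exp(-4*t)]
  [-3*t^2*exp(-4*t)/2 - t*exp(-4*t), 3*t*exp(-4*t) + exp(-4*t), 3*t^2*exp(-4*t)/2 + 10*t*exp(-4*t)]
  [t^2*exp(-4*t)/2, -t*exp(-4*t), -t^2*exp(-4*t)/2 - 3*t*exp(-4*t) + exp(-4*t)]

Strategy: write A = P · J · P⁻¹ where J is a Jordan canonical form, so e^{tA} = P · e^{tJ} · P⁻¹, and e^{tJ} can be computed block-by-block.

A has Jordan form
J =
  [-4,  1,  0]
  [ 0, -4,  1]
  [ 0,  0, -4]
(up to reordering of blocks).

Per-block formulas:
  For a 3×3 Jordan block J_3(-4): exp(t · J_3(-4)) = e^(-4t)·(I + t·N + (t^2/2)·N^2), where N is the 3×3 nilpotent shift.

After assembling e^{tJ} and conjugating by P, we get:

e^{tA} =
  [t^2*exp(-4*t)/2 + exp(-4*t), -t*exp(-4*t), -t^2*exp(-4*t)/2 - 3*t*exp(-4*t)]
  [-3*t^2*exp(-4*t)/2 - t*exp(-4*t), 3*t*exp(-4*t) + exp(-4*t), 3*t^2*exp(-4*t)/2 + 10*t*exp(-4*t)]
  [t^2*exp(-4*t)/2, -t*exp(-4*t), -t^2*exp(-4*t)/2 - 3*t*exp(-4*t) + exp(-4*t)]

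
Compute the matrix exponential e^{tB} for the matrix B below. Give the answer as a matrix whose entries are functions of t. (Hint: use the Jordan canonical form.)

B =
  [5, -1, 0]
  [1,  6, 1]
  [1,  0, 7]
e^{tB} =
  [-t*exp(6*t) + exp(6*t), t^2*exp(6*t)/2 - t*exp(6*t), -t^2*exp(6*t)/2]
  [t*exp(6*t), -t^2*exp(6*t)/2 + exp(6*t), t^2*exp(6*t)/2 + t*exp(6*t)]
  [t*exp(6*t), -t^2*exp(6*t)/2, t^2*exp(6*t)/2 + t*exp(6*t) + exp(6*t)]

Strategy: write B = P · J · P⁻¹ where J is a Jordan canonical form, so e^{tB} = P · e^{tJ} · P⁻¹, and e^{tJ} can be computed block-by-block.

B has Jordan form
J =
  [6, 1, 0]
  [0, 6, 1]
  [0, 0, 6]
(up to reordering of blocks).

Per-block formulas:
  For a 3×3 Jordan block J_3(6): exp(t · J_3(6)) = e^(6t)·(I + t·N + (t^2/2)·N^2), where N is the 3×3 nilpotent shift.

After assembling e^{tJ} and conjugating by P, we get:

e^{tB} =
  [-t*exp(6*t) + exp(6*t), t^2*exp(6*t)/2 - t*exp(6*t), -t^2*exp(6*t)/2]
  [t*exp(6*t), -t^2*exp(6*t)/2 + exp(6*t), t^2*exp(6*t)/2 + t*exp(6*t)]
  [t*exp(6*t), -t^2*exp(6*t)/2, t^2*exp(6*t)/2 + t*exp(6*t) + exp(6*t)]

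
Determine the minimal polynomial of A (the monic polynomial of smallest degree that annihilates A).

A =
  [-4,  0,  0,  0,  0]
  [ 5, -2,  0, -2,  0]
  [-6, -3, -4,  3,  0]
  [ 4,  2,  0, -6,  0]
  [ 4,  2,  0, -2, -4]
x^3 + 12*x^2 + 48*x + 64

The characteristic polynomial is χ_A(x) = (x + 4)^5, so the eigenvalues are known. The minimal polynomial is
  m_A(x) = Π_λ (x − λ)^{k_λ}
where k_λ is the size of the *largest* Jordan block for λ (equivalently, the smallest k with (A − λI)^k v = 0 for every generalised eigenvector v of λ).

  λ = -4: largest Jordan block has size 3, contributing (x + 4)^3

So m_A(x) = (x + 4)^3 = x^3 + 12*x^2 + 48*x + 64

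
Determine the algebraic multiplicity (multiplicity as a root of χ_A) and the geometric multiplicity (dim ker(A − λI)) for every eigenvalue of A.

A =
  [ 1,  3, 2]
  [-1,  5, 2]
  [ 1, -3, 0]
λ = 2: alg = 3, geom = 2

Step 1 — factor the characteristic polynomial to read off the algebraic multiplicities:
  χ_A(x) = (x - 2)^3

Step 2 — compute geometric multiplicities via the rank-nullity identity g(λ) = n − rank(A − λI):
  rank(A − (2)·I) = 1, so dim ker(A − (2)·I) = n − 1 = 2

Summary:
  λ = 2: algebraic multiplicity = 3, geometric multiplicity = 2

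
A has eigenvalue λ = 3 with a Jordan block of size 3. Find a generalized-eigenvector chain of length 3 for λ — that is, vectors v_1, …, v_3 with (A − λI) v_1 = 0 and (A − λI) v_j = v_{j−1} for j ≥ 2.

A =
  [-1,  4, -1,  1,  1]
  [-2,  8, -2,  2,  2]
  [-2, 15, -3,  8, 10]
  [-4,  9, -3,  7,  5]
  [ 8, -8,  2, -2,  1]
A Jordan chain for λ = 3 of length 3:
v_1 = (-6, -12, -24, -12, 12)ᵀ
v_2 = (4, 8, 28, 14, -8)ᵀ
v_3 = (1, 2, 0, 0, 0)ᵀ

Let N = A − (3)·I. We want v_3 with N^3 v_3 = 0 but N^2 v_3 ≠ 0; then v_{j-1} := N · v_j for j = 3, …, 2.

Pick v_3 = (1, 2, 0, 0, 0)ᵀ.
Then v_2 = N · v_3 = (4, 8, 28, 14, -8)ᵀ.
Then v_1 = N · v_2 = (-6, -12, -24, -12, 12)ᵀ.

Sanity check: (A − (3)·I) v_1 = (0, 0, 0, 0, 0)ᵀ = 0. ✓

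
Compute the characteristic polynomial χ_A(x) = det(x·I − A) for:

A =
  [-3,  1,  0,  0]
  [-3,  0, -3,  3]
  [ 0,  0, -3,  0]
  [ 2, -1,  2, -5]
x^4 + 11*x^3 + 45*x^2 + 81*x + 54

Expanding det(x·I − A) (e.g. by cofactor expansion or by noting that A is similar to its Jordan form J, which has the same characteristic polynomial as A) gives
  χ_A(x) = x^4 + 11*x^3 + 45*x^2 + 81*x + 54
which factors as (x + 2)*(x + 3)^3. The eigenvalues (with algebraic multiplicities) are λ = -3 with multiplicity 3, λ = -2 with multiplicity 1.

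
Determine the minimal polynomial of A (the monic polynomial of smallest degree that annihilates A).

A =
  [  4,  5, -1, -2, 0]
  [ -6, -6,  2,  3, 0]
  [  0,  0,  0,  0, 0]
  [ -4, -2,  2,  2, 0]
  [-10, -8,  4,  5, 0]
x^3

The characteristic polynomial is χ_A(x) = x^5, so the eigenvalues are known. The minimal polynomial is
  m_A(x) = Π_λ (x − λ)^{k_λ}
where k_λ is the size of the *largest* Jordan block for λ (equivalently, the smallest k with (A − λI)^k v = 0 for every generalised eigenvector v of λ).

  λ = 0: largest Jordan block has size 3, contributing (x − 0)^3

So m_A(x) = x^3 = x^3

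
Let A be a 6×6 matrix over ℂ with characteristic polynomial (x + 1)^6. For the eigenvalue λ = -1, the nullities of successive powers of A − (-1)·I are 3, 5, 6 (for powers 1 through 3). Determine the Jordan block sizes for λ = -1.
Block sizes for λ = -1: [3, 2, 1]

From the dimensions of kernels of powers, the number of Jordan blocks of size at least j is d_j − d_{j−1} where d_j = dim ker(N^j) (with d_0 = 0). Computing the differences gives [3, 2, 1].
The number of blocks of size exactly k is (#blocks of size ≥ k) − (#blocks of size ≥ k + 1), so the partition is: 1 block(s) of size 1, 1 block(s) of size 2, 1 block(s) of size 3.
In nonincreasing order the block sizes are [3, 2, 1].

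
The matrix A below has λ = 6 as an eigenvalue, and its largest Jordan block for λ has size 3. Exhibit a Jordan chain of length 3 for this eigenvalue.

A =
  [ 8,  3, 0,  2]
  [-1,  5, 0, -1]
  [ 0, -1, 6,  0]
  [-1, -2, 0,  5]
A Jordan chain for λ = 6 of length 3:
v_1 = (-1, 0, 1, 1)ᵀ
v_2 = (2, -1, 0, -1)ᵀ
v_3 = (1, 0, 0, 0)ᵀ

Let N = A − (6)·I. We want v_3 with N^3 v_3 = 0 but N^2 v_3 ≠ 0; then v_{j-1} := N · v_j for j = 3, …, 2.

Pick v_3 = (1, 0, 0, 0)ᵀ.
Then v_2 = N · v_3 = (2, -1, 0, -1)ᵀ.
Then v_1 = N · v_2 = (-1, 0, 1, 1)ᵀ.

Sanity check: (A − (6)·I) v_1 = (0, 0, 0, 0)ᵀ = 0. ✓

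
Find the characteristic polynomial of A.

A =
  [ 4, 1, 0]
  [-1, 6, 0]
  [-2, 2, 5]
x^3 - 15*x^2 + 75*x - 125

Expanding det(x·I − A) (e.g. by cofactor expansion or by noting that A is similar to its Jordan form J, which has the same characteristic polynomial as A) gives
  χ_A(x) = x^3 - 15*x^2 + 75*x - 125
which factors as (x - 5)^3. The eigenvalues (with algebraic multiplicities) are λ = 5 with multiplicity 3.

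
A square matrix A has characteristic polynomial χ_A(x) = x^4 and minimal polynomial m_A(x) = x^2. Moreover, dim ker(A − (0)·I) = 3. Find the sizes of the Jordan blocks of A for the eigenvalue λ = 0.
Block sizes for λ = 0: [2, 1, 1]

Step 1 — from the characteristic polynomial, algebraic multiplicity of λ = 0 is 4. From dim ker(A − (0)·I) = 3, there are exactly 3 Jordan blocks for λ = 0.
Step 2 — from the minimal polynomial, the factor (x − 0)^2 tells us the largest block for λ = 0 has size 2.
Step 3 — with total size 4, 3 blocks, and largest block 2, the block sizes (in nonincreasing order) are [2, 1, 1].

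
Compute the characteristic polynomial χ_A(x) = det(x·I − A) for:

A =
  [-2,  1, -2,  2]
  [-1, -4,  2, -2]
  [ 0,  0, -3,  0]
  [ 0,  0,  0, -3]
x^4 + 12*x^3 + 54*x^2 + 108*x + 81

Expanding det(x·I − A) (e.g. by cofactor expansion or by noting that A is similar to its Jordan form J, which has the same characteristic polynomial as A) gives
  χ_A(x) = x^4 + 12*x^3 + 54*x^2 + 108*x + 81
which factors as (x + 3)^4. The eigenvalues (with algebraic multiplicities) are λ = -3 with multiplicity 4.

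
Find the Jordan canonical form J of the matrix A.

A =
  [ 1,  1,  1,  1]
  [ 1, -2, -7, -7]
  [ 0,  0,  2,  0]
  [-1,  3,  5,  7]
J_3(2) ⊕ J_1(2)

The characteristic polynomial is
  det(x·I − A) = x^4 - 8*x^3 + 24*x^2 - 32*x + 16 = (x - 2)^4

Eigenvalues and multiplicities (the geometric multiplicity of λ is n − rank(A − λI), which equals the number of Jordan blocks for λ):
  λ = 2: algebraic multiplicity = 4, geometric multiplicity = 2

Determining the block sizes for each eigenvalue:
  λ = 2: with am = 4 and gm = 2, the partition is not yet determined (e.g. several partitions of 4 into 2 parts exist). Let N = A − (2)·I. Computing rank(N^1) = 2, rank(N^2) = 1, rank(N^3) = 0; the number of blocks of size ≥ j is rank(N^{j−1}) − rank(N^j), giving [2, 1, 1]. So we have 1 block(s) of size 3, 1 block(s) of size 1 → block sizes [3, 1]

Assembling the blocks gives a Jordan form
J =
  [2, 1, 0, 0]
  [0, 2, 1, 0]
  [0, 0, 2, 0]
  [0, 0, 0, 2]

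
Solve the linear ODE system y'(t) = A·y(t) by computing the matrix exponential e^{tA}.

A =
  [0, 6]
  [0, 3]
e^{tA} =
  [1, 2*exp(3*t) - 2]
  [0, exp(3*t)]

Strategy: write A = P · J · P⁻¹ where J is a Jordan canonical form, so e^{tA} = P · e^{tJ} · P⁻¹, and e^{tJ} can be computed block-by-block.

A has Jordan form
J =
  [0, 0]
  [0, 3]
(up to reordering of blocks).

Per-block formulas:
  For a 1×1 block at λ = 0: exp(t · [0]) = [e^(0t)].
  For a 1×1 block at λ = 3: exp(t · [3]) = [e^(3t)].

After assembling e^{tJ} and conjugating by P, we get:

e^{tA} =
  [1, 2*exp(3*t) - 2]
  [0, exp(3*t)]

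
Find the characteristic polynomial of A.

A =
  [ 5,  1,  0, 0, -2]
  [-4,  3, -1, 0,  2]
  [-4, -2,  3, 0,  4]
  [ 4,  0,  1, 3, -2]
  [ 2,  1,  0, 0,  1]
x^5 - 15*x^4 + 90*x^3 - 270*x^2 + 405*x - 243

Expanding det(x·I − A) (e.g. by cofactor expansion or by noting that A is similar to its Jordan form J, which has the same characteristic polynomial as A) gives
  χ_A(x) = x^5 - 15*x^4 + 90*x^3 - 270*x^2 + 405*x - 243
which factors as (x - 3)^5. The eigenvalues (with algebraic multiplicities) are λ = 3 with multiplicity 5.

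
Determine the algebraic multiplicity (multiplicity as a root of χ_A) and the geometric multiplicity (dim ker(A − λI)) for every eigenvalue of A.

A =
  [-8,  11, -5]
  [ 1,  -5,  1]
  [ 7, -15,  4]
λ = -3: alg = 3, geom = 1

Step 1 — factor the characteristic polynomial to read off the algebraic multiplicities:
  χ_A(x) = (x + 3)^3

Step 2 — compute geometric multiplicities via the rank-nullity identity g(λ) = n − rank(A − λI):
  rank(A − (-3)·I) = 2, so dim ker(A − (-3)·I) = n − 2 = 1

Summary:
  λ = -3: algebraic multiplicity = 3, geometric multiplicity = 1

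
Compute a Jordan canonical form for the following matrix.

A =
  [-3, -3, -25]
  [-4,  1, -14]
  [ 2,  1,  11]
J_3(3)

The characteristic polynomial is
  det(x·I − A) = x^3 - 9*x^2 + 27*x - 27 = (x - 3)^3

Eigenvalues and multiplicities (the geometric multiplicity of λ is n − rank(A − λI), which equals the number of Jordan blocks for λ):
  λ = 3: algebraic multiplicity = 3, geometric multiplicity = 1

Determining the block sizes for each eigenvalue:
  λ = 3: one block (gm = 1), so the single block has size am = 3 → block sizes [3]

Assembling the blocks gives a Jordan form
J =
  [3, 1, 0]
  [0, 3, 1]
  [0, 0, 3]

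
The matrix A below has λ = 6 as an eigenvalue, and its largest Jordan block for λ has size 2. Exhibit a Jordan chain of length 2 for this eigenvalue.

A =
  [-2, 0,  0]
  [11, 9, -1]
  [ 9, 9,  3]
A Jordan chain for λ = 6 of length 2:
v_1 = (0, 3, 9)ᵀ
v_2 = (0, 1, 0)ᵀ

Let N = A − (6)·I. We want v_2 with N^2 v_2 = 0 but N^1 v_2 ≠ 0; then v_{j-1} := N · v_j for j = 2, …, 2.

Pick v_2 = (0, 1, 0)ᵀ.
Then v_1 = N · v_2 = (0, 3, 9)ᵀ.

Sanity check: (A − (6)·I) v_1 = (0, 0, 0)ᵀ = 0. ✓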